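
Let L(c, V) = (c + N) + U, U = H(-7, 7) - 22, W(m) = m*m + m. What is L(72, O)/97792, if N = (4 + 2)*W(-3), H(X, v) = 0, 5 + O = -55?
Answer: 43/48896 ≈ 0.00087942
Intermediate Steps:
W(m) = m + m² (W(m) = m² + m = m + m²)
O = -60 (O = -5 - 55 = -60)
U = -22 (U = 0 - 22 = -22)
N = 36 (N = (4 + 2)*(-3*(1 - 3)) = 6*(-3*(-2)) = 6*6 = 36)
L(c, V) = 14 + c (L(c, V) = (c + 36) - 22 = (36 + c) - 22 = 14 + c)
L(72, O)/97792 = (14 + 72)/97792 = 86*(1/97792) = 43/48896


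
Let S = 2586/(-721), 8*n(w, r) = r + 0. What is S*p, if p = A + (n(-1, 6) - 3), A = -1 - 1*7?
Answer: 53013/1442 ≈ 36.764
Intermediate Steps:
n(w, r) = r/8 (n(w, r) = (r + 0)/8 = r/8)
A = -8 (A = -1 - 7 = -8)
S = -2586/721 (S = 2586*(-1/721) = -2586/721 ≈ -3.5867)
p = -41/4 (p = -8 + ((⅛)*6 - 3) = -8 + (¾ - 3) = -8 - 9/4 = -41/4 ≈ -10.250)
S*p = -2586/721*(-41/4) = 53013/1442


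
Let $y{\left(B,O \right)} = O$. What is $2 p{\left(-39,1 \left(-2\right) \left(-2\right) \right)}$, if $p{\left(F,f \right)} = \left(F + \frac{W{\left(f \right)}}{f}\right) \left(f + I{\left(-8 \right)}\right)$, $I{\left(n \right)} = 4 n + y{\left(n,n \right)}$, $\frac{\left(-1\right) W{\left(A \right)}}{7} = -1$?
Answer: $2682$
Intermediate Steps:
$W{\left(A \right)} = 7$ ($W{\left(A \right)} = \left(-7\right) \left(-1\right) = 7$)
$I{\left(n \right)} = 5 n$ ($I{\left(n \right)} = 4 n + n = 5 n$)
$p{\left(F,f \right)} = \left(-40 + f\right) \left(F + \frac{7}{f}\right)$ ($p{\left(F,f \right)} = \left(F + \frac{7}{f}\right) \left(f + 5 \left(-8\right)\right) = \left(F + \frac{7}{f}\right) \left(f - 40\right) = \left(F + \frac{7}{f}\right) \left(-40 + f\right) = \left(-40 + f\right) \left(F + \frac{7}{f}\right)$)
$2 p{\left(-39,1 \left(-2\right) \left(-2\right) \right)} = 2 \left(7 - \frac{280}{1 \left(-2\right) \left(-2\right)} - -1560 - 39 \cdot 1 \left(-2\right) \left(-2\right)\right) = 2 \left(7 - \frac{280}{\left(-2\right) \left(-2\right)} + 1560 - 39 \left(\left(-2\right) \left(-2\right)\right)\right) = 2 \left(7 - \frac{280}{4} + 1560 - 156\right) = 2 \left(7 - 70 + 1560 - 156\right) = 2 \cdot 1341 = 2682$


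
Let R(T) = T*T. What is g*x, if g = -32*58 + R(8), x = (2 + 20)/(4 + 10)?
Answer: -2816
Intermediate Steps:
R(T) = T**2
x = 11/7 (x = 22/14 = 22*(1/14) = 11/7 ≈ 1.5714)
g = -1792 (g = -32*58 + 8**2 = -1856 + 64 = -1792)
g*x = -1792*11/7 = -2816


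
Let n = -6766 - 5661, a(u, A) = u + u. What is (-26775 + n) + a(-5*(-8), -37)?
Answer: -39122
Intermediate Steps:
a(u, A) = 2*u
n = -12427
(-26775 + n) + a(-5*(-8), -37) = (-26775 - 12427) + 2*(-5*(-8)) = -39202 + 2*40 = -39202 + 80 = -39122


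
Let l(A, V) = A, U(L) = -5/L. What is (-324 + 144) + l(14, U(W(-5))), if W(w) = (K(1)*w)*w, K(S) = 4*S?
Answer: -166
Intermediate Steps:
W(w) = 4*w**2 (W(w) = ((4*1)*w)*w = (4*w)*w = 4*w**2)
(-324 + 144) + l(14, U(W(-5))) = (-324 + 144) + 14 = -180 + 14 = -166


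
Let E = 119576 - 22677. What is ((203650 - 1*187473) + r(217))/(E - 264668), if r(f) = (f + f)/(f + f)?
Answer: -16178/167769 ≈ -0.096430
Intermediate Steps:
r(f) = 1 (r(f) = (2*f)/((2*f)) = (2*f)*(1/(2*f)) = 1)
E = 96899
((203650 - 1*187473) + r(217))/(E - 264668) = ((203650 - 1*187473) + 1)/(96899 - 264668) = ((203650 - 187473) + 1)/(-167769) = (16177 + 1)*(-1/167769) = 16178*(-1/167769) = -16178/167769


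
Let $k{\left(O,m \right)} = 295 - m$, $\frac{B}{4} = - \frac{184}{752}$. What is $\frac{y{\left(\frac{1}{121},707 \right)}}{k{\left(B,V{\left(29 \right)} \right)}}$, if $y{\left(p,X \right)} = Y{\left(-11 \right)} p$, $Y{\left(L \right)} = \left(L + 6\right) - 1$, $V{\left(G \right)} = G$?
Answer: $- \frac{3}{16093} \approx -0.00018642$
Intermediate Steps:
$B = - \frac{46}{47}$ ($B = 4 \left(- \frac{184}{752}\right) = 4 \left(\left(-184\right) \frac{1}{752}\right) = 4 \left(- \frac{23}{94}\right) = - \frac{46}{47} \approx -0.97872$)
$Y{\left(L \right)} = 5 + L$ ($Y{\left(L \right)} = \left(6 + L\right) - 1 = 5 + L$)
$y{\left(p,X \right)} = - 6 p$ ($y{\left(p,X \right)} = \left(5 - 11\right) p = - 6 p$)
$\frac{y{\left(\frac{1}{121},707 \right)}}{k{\left(B,V{\left(29 \right)} \right)}} = \frac{\left(-6\right) \frac{1}{121}}{295 - 29} = - \frac{6}{121 \cdot 266} = \left(- \frac{6}{121}\right) \frac{1}{266} = - \frac{3}{16093}$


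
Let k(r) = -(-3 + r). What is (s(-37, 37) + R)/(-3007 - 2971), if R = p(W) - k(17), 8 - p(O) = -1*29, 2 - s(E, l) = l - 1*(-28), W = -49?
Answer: 6/2989 ≈ 0.0020074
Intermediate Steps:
s(E, l) = -26 - l (s(E, l) = 2 - (l - 1*(-28)) = 2 - (l + 28) = 2 - (28 + l) = 2 + (-28 - l) = -26 - l)
k(r) = 3 - r
p(O) = 37 (p(O) = 8 - (-1)*29 = 8 - 1*(-29) = 8 + 29 = 37)
R = 51 (R = 37 - (3 - 1*17) = 37 - (3 - 17) = 37 - 1*(-14) = 37 + 14 = 51)
(s(-37, 37) + R)/(-3007 - 2971) = ((-26 - 1*37) + 51)/(-3007 - 2971) = ((-26 - 37) + 51)/(-5978) = (-63 + 51)*(-1/5978) = -12*(-1/5978) = 6/2989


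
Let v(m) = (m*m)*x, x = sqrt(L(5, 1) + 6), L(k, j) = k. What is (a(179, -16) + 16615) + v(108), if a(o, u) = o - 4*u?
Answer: 16858 + 11664*sqrt(11) ≈ 55543.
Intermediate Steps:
x = sqrt(11) (x = sqrt(5 + 6) = sqrt(11) ≈ 3.3166)
v(m) = sqrt(11)*m**2 (v(m) = (m*m)*sqrt(11) = m**2*sqrt(11) = sqrt(11)*m**2)
(a(179, -16) + 16615) + v(108) = ((179 - 4*(-16)) + 16615) + sqrt(11)*108**2 = ((179 + 64) + 16615) + sqrt(11)*11664 = (243 + 16615) + 11664*sqrt(11) = 16858 + 11664*sqrt(11)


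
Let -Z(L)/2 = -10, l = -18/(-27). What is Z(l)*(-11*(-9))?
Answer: 1980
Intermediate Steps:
l = ⅔ (l = -18*(-1/27) = ⅔ ≈ 0.66667)
Z(L) = 20 (Z(L) = -2*(-10) = 20)
Z(l)*(-11*(-9)) = 20*(-11*(-9)) = 20*99 = 1980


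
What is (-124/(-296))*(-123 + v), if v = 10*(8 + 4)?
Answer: -93/74 ≈ -1.2568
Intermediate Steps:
v = 120 (v = 10*12 = 120)
(-124/(-296))*(-123 + v) = (-124/(-296))*(-123 + 120) = -124*(-1/296)*(-3) = (31/74)*(-3) = -93/74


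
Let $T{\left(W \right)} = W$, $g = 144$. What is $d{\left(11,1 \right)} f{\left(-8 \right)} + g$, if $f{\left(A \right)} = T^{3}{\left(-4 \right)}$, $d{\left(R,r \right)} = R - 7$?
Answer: $-112$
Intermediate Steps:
$d{\left(R,r \right)} = -7 + R$
$f{\left(A \right)} = -64$ ($f{\left(A \right)} = \left(-4\right)^{3} = -64$)
$d{\left(11,1 \right)} f{\left(-8 \right)} + g = \left(-7 + 11\right) \left(-64\right) + 144 = 4 \left(-64\right) + 144 = -256 + 144 = -112$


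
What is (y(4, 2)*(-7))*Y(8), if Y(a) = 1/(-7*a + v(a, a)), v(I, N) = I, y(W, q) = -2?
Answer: -7/24 ≈ -0.29167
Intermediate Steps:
Y(a) = -1/(6*a) (Y(a) = 1/(-7*a + a) = 1/(-6*a) = -1/(6*a))
(y(4, 2)*(-7))*Y(8) = (-2*(-7))*(-⅙/8) = 14*(-⅙*⅛) = 14*(-1/48) = -7/24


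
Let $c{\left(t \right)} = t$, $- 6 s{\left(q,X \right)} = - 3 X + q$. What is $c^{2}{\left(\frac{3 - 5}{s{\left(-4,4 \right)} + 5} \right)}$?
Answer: $\frac{36}{529} \approx 0.068053$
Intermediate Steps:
$s{\left(q,X \right)} = \frac{X}{2} - \frac{q}{6}$ ($s{\left(q,X \right)} = - \frac{- 3 X + q}{6} = - \frac{q - 3 X}{6} = \frac{X}{2} - \frac{q}{6}$)
$c^{2}{\left(\frac{3 - 5}{s{\left(-4,4 \right)} + 5} \right)} = \left(\frac{3 - 5}{\left(\frac{1}{2} \cdot 4 - - \frac{2}{3}\right) + 5}\right)^{2} = \left(- \frac{2}{\left(2 + \frac{2}{3}\right) + 5}\right)^{2} = \left(- \frac{2}{\frac{8}{3} + 5}\right)^{2} = \left(- \frac{2}{\frac{23}{3}}\right)^{2} = \left(\left(-2\right) \frac{3}{23}\right)^{2} = \left(- \frac{6}{23}\right)^{2} = \frac{36}{529}$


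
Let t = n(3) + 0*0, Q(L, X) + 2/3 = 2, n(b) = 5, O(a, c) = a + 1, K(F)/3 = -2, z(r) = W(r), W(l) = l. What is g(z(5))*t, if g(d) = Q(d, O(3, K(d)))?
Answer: 20/3 ≈ 6.6667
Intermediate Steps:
z(r) = r
K(F) = -6 (K(F) = 3*(-2) = -6)
O(a, c) = 1 + a
Q(L, X) = 4/3 (Q(L, X) = -⅔ + 2 = 4/3)
g(d) = 4/3
t = 5 (t = 5 + 0*0 = 5 + 0 = 5)
g(z(5))*t = (4/3)*5 = 20/3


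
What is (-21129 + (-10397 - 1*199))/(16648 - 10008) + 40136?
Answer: 53294263/1328 ≈ 40131.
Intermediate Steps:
(-21129 + (-10397 - 1*199))/(16648 - 10008) + 40136 = (-21129 + (-10397 - 199))/6640 + 40136 = (-21129 - 10596)*(1/6640) + 40136 = -31725*1/6640 + 40136 = -6345/1328 + 40136 = 53294263/1328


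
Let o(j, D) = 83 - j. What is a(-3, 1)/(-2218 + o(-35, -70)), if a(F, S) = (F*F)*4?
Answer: -3/175 ≈ -0.017143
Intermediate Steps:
a(F, S) = 4*F² (a(F, S) = F²*4 = 4*F²)
a(-3, 1)/(-2218 + o(-35, -70)) = (4*(-3)²)/(-2218 + (83 - 1*(-35))) = (4*9)/(-2218 + (83 + 35)) = 36/(-2218 + 118) = 36/(-2100) = -1/2100*36 = -3/175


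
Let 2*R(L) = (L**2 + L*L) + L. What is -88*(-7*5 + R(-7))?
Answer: -924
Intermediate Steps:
R(L) = L**2 + L/2 (R(L) = ((L**2 + L*L) + L)/2 = ((L**2 + L**2) + L)/2 = (2*L**2 + L)/2 = (L + 2*L**2)/2 = L**2 + L/2)
-88*(-7*5 + R(-7)) = -88*(-7*5 - 7*(1/2 - 7)) = -88*(-35 - 7*(-13/2)) = -88*(-35 + 91/2) = -88*21/2 = -924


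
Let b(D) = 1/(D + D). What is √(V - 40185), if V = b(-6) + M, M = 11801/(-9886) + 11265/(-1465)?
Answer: I*√3035147686747374945/8689794 ≈ 200.48*I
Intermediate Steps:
b(D) = 1/(2*D)
M = -25730851/2896598 (M = 11801*(-1/9886) + 11265*(-1/1465) = -11801/9886 - 2253/293 = -25730851/2896598 ≈ -8.8831)
V = -155833405/17379588 (V = (½)/(-6) - 25730851/2896598 = (½)*(-⅙) - 25730851/2896598 = -1/12 - 25730851/2896598 = -155833405/17379588 ≈ -8.9665)
√(V - 40185) = √(-155833405/17379588 - 40185) = √(-698554577185/17379588) = I*√3035147686747374945/8689794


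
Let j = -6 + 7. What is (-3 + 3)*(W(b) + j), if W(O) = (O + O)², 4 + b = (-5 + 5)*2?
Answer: 0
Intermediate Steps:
b = -4 (b = -4 + (-5 + 5)*2 = -4 + 0*2 = -4 + 0 = -4)
W(O) = 4*O² (W(O) = (2*O)² = 4*O²)
j = 1
(-3 + 3)*(W(b) + j) = (-3 + 3)*(4*(-4)² + 1) = 0*(4*16 + 1) = 0*(64 + 1) = 0*65 = 0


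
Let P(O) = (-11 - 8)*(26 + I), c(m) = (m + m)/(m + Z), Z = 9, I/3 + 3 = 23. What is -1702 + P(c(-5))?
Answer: -3336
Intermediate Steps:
I = 60 (I = -9 + 3*23 = -9 + 69 = 60)
c(m) = 2*m/(9 + m) (c(m) = (m + m)/(m + 9) = (2*m)/(9 + m) = 2*m/(9 + m))
P(O) = -1634 (P(O) = (-11 - 8)*(26 + 60) = -19*86 = -1634)
-1702 + P(c(-5)) = -1702 - 1634 = -3336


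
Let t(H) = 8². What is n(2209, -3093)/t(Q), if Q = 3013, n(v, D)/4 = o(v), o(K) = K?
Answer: 2209/16 ≈ 138.06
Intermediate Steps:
n(v, D) = 4*v
t(H) = 64
n(2209, -3093)/t(Q) = (4*2209)/64 = 8836*(1/64) = 2209/16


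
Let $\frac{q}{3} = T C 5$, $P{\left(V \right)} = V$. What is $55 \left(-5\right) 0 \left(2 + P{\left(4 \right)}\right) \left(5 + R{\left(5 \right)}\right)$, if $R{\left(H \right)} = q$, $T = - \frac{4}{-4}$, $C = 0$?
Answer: $0$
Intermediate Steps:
$T = 1$ ($T = \left(-4\right) \left(- \frac{1}{4}\right) = 1$)
$q = 0$ ($q = 3 \cdot 1 \cdot 0 \cdot 5 = 3 \cdot 0 \cdot 5 = 3 \cdot 0 = 0$)
$R{\left(H \right)} = 0$
$55 \left(-5\right) 0 \left(2 + P{\left(4 \right)}\right) \left(5 + R{\left(5 \right)}\right) = 55 \left(-5\right) 0 \left(2 + 4\right) \left(5 + 0\right) = 55 \cdot 0 \cdot 6 \cdot 5 = 55 \cdot 0 \cdot 30 = 55 \cdot 0 = 0$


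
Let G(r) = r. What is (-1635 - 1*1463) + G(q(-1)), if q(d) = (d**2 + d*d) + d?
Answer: -3097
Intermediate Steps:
q(d) = d + 2*d**2 (q(d) = (d**2 + d**2) + d = 2*d**2 + d = d + 2*d**2)
(-1635 - 1*1463) + G(q(-1)) = (-1635 - 1*1463) - (1 + 2*(-1)) = (-1635 - 1463) - (1 - 2) = -3098 - 1*(-1) = -3098 + 1 = -3097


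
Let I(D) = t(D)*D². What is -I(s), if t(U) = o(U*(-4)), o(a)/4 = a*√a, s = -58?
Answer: -6243584*√58 ≈ -4.7550e+7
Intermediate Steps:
o(a) = 4*a^(3/2) (o(a) = 4*(a*√a) = 4*a^(3/2))
t(U) = 32*(-U)^(3/2) (t(U) = 4*(U*(-4))^(3/2) = 4*(-4*U)^(3/2) = 4*(8*(-U)^(3/2)) = 32*(-U)^(3/2))
I(D) = 32*D²*(-D)^(3/2) (I(D) = (32*(-D)^(3/2))*D² = 32*D²*(-D)^(3/2))
-I(s) = -32*(-1*(-58))^(7/2) = -32*58^(7/2) = -32*195112*√58 = -6243584*√58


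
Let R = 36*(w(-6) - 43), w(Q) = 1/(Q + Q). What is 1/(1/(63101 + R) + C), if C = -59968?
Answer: -61550/3691030399 ≈ -1.6676e-5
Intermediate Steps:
w(Q) = 1/(2*Q)
R = -1551 (R = 36*((½)/(-6) - 43) = 36*((½)*(-⅙) - 43) = 36*(-1/12 - 43) = 36*(-517/12) = -1551)
1/(1/(63101 + R) + C) = 1/(1/(63101 - 1551) - 59968) = 1/(1/61550 - 59968) = 1/(-3691030399/61550) = -61550/3691030399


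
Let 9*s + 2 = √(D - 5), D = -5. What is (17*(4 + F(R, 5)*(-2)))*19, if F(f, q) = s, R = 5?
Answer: 12920/9 - 646*I*√10/9 ≈ 1435.6 - 226.98*I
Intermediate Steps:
s = -2/9 + I*√10/9 (s = -2/9 + √(-5 - 5)/9 = -2/9 + √(-10)/9 = -2/9 + (I*√10)/9 = -2/9 + I*√10/9 ≈ -0.22222 + 0.35136*I)
F(f, q) = -2/9 + I*√10/9
(17*(4 + F(R, 5)*(-2)))*19 = (17*(4 + (-2/9 + I*√10/9)*(-2)))*19 = (17*(4 + (4/9 - 2*I*√10/9)))*19 = (17*(40/9 - 2*I*√10/9))*19 = (680/9 - 34*I*√10/9)*19 = 12920/9 - 646*I*√10/9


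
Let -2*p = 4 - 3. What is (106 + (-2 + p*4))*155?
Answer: 15810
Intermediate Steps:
p = -½ (p = -(4 - 3)/2 = -½*1 = -½ ≈ -0.50000)
(106 + (-2 + p*4))*155 = (106 + (-2 - ½*4))*155 = (106 + (-2 - 2))*155 = (106 - 4)*155 = 102*155 = 15810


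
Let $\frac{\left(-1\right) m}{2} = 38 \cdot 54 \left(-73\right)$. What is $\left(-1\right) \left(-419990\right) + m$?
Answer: $719582$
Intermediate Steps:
$m = 299592$ ($m = - 2 \cdot 38 \cdot 54 \left(-73\right) = - 2 \cdot 2052 \left(-73\right) = \left(-2\right) \left(-149796\right) = 299592$)
$\left(-1\right) \left(-419990\right) + m = \left(-1\right) \left(-419990\right) + 299592 = 419990 + 299592 = 719582$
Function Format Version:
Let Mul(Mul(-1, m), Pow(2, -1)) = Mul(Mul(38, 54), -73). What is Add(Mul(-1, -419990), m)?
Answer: 719582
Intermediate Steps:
m = 299592 (m = Mul(-2, Mul(Mul(38, 54), -73)) = Mul(-2, Mul(2052, -73)) = Mul(-2, -149796) = 299592)
Add(Mul(-1, -419990), m) = Add(Mul(-1, -419990), 299592) = Add(419990, 299592) = 719582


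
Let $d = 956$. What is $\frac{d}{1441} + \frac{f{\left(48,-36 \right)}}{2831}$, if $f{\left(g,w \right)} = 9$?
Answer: $\frac{2719405}{4079471} \approx 0.66661$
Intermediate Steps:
$\frac{d}{1441} + \frac{f{\left(48,-36 \right)}}{2831} = \frac{956}{1441} + \frac{9}{2831} = \frac{2719405}{4079471}$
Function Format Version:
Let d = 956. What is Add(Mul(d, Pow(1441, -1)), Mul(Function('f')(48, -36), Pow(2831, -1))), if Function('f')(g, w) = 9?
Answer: Rational(2719405, 4079471) ≈ 0.66661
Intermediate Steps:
Add(Mul(d, Pow(1441, -1)), Mul(Function('f')(48, -36), Pow(2831, -1))) = Add(Mul(956, Pow(1441, -1)), Mul(9, Pow(2831, -1))) = Add(Mul(956, Rational(1, 1441)), Mul(9, Rational(1, 2831))) = Add(Rational(956, 1441), Rational(9, 2831)) = Rational(2719405, 4079471)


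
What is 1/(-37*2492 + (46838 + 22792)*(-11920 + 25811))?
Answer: 1/967138126 ≈ 1.0340e-9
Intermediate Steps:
1/(-37*2492 + (46838 + 22792)*(-11920 + 25811)) = 1/(-92204 + 69630*13891) = 1/(-92204 + 967230330) = 1/967138126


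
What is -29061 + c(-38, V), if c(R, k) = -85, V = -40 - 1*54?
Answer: -29146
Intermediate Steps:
V = -94 (V = -40 - 54 = -94)
-29061 + c(-38, V) = -29061 - 85 = -29146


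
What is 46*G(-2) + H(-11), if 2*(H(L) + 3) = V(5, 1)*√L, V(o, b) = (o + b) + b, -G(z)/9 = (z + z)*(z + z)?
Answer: -6627 + 7*I*√11/2 ≈ -6627.0 + 11.608*I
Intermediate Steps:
G(z) = -36*z² (G(z) = -9*(z + z)*(z + z) = -9*2*z*2*z = -36*z²)
V(o, b) = o + 2*b (V(o, b) = (b + o) + b = o + 2*b)
H(L) = -3 + 7*√L/2 (H(L) = -3 + ((5 + 2*1)*√L)/2 = -3 + ((5 + 2)*√L)/2 = -3 + (7*√L)/2 = -3 + 7*√L/2)
46*G(-2) + H(-11) = 46*(-36*(-2)²) + (-3 + 7*√(-11)/2) = 46*(-36*4) + (-3 + 7*(I*√11)/2) = 46*(-144) + (-3 + 7*I*√11/2) = -6624 + (-3 + 7*I*√11/2) = -6627 + 7*I*√11/2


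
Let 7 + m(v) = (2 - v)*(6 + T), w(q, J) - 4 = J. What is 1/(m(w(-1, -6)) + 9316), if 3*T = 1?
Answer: 3/28003 ≈ 0.00010713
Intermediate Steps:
T = ⅓ (T = (⅓)*1 = ⅓ ≈ 0.33333)
w(q, J) = 4 + J
m(v) = 17/3 - 19*v/3 (m(v) = -7 + (2 - v)*(6 + ⅓) = -7 + (2 - v)*(19/3) = -7 + (38/3 - 19*v/3) = 17/3 - 19*v/3)
1/(m(w(-1, -6)) + 9316) = 1/((17/3 - 19*(4 - 6)/3) + 9316) = 1/((17/3 - 19/3*(-2)) + 9316) = 1/((17/3 + 38/3) + 9316) = 1/(55/3 + 9316) = 1/(28003/3) = 3/28003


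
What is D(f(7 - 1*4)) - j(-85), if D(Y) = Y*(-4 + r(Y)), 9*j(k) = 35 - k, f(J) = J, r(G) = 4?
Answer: -40/3 ≈ -13.333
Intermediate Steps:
j(k) = 35/9 - k/9 (j(k) = (35 - k)/9 = 35/9 - k/9)
D(Y) = 0 (D(Y) = Y*(-4 + 4) = Y*0 = 0)
D(f(7 - 1*4)) - j(-85) = 0 - (35/9 - ⅑*(-85)) = 0 - (35/9 + 85/9) = 0 - 1*40/3 = 0 - 40/3 = -40/3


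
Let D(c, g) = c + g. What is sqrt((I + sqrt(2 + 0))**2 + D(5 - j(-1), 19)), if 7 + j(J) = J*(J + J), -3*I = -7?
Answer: sqrt(328 + 42*sqrt(2))/3 ≈ 6.5608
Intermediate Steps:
I = 7/3 (I = -1/3*(-7) = 7/3 ≈ 2.3333)
j(J) = -7 + 2*J**2 (j(J) = -7 + J*(J + J) = -7 + J*(2*J) = -7 + 2*J**2)
sqrt((I + sqrt(2 + 0))**2 + D(5 - j(-1), 19)) = sqrt((7/3 + sqrt(2 + 0))**2 + ((5 - (-7 + 2*(-1)**2)) + 19)) = sqrt((7/3 + sqrt(2))**2 + ((5 - (-7 + 2*1)) + 19)) = sqrt((7/3 + sqrt(2))**2 + ((5 - (-7 + 2)) + 19)) = sqrt((7/3 + sqrt(2))**2 + ((5 - 1*(-5)) + 19)) = sqrt((7/3 + sqrt(2))**2 + ((5 + 5) + 19)) = sqrt((7/3 + sqrt(2))**2 + (10 + 19)) = sqrt((7/3 + sqrt(2))**2 + 29) = sqrt(29 + (7/3 + sqrt(2))**2)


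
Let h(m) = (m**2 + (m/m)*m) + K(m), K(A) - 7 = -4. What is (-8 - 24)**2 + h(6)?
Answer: 1069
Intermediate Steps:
K(A) = 3 (K(A) = 7 - 4 = 3)
h(m) = 3 + m + m**2 (h(m) = (m**2 + (m/m)*m) + 3 = (m**2 + 1*m) + 3 = (m**2 + m) + 3 = (m + m**2) + 3 = 3 + m + m**2)
(-8 - 24)**2 + h(6) = (-8 - 24)**2 + (3 + 6 + 6**2) = (-32)**2 + (3 + 6 + 36) = 1024 + 45 = 1069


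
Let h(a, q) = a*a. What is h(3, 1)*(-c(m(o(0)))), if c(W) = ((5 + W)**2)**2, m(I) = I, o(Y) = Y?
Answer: -5625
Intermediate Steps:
h(a, q) = a**2
c(W) = (5 + W)**4
h(3, 1)*(-c(m(o(0)))) = 3**2*(-(5 + 0)**4) = 9*(-1*5**4) = 9*(-1*625) = 9*(-625) = -5625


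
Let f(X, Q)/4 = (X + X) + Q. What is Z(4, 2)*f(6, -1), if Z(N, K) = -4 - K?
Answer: -264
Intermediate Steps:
f(X, Q) = 4*Q + 8*X (f(X, Q) = 4*((X + X) + Q) = 4*(2*X + Q) = 4*(Q + 2*X) = 4*Q + 8*X)
Z(4, 2)*f(6, -1) = (-4 - 1*2)*(4*(-1) + 8*6) = (-4 - 2)*(-4 + 48) = -6*44 = -264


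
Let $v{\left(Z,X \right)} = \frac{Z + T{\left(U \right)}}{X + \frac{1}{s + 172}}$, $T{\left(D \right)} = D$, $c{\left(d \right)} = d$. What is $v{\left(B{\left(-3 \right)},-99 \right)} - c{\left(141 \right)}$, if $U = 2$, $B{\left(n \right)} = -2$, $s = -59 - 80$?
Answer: $-141$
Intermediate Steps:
$s = -139$
$v{\left(Z,X \right)} = \frac{2 + Z}{\frac{1}{33} + X}$ ($v{\left(Z,X \right)} = \frac{Z + 2}{X + \frac{1}{-139 + 172}} = \frac{2 + Z}{X + \frac{1}{33}} = \frac{2 + Z}{\frac{1}{33} + X}$)
$v{\left(B{\left(-3 \right)},-99 \right)} - c{\left(141 \right)} = \frac{33 \left(2 - 2\right)}{1 + 33 \left(-99\right)} - 141 = 33 \frac{1}{1 - 3267} \cdot 0 - 141 = 33 \frac{1}{-3266} \cdot 0 - 141 = 33 \left(- \frac{1}{3266}\right) 0 - 141 = 0 - 141 = -141$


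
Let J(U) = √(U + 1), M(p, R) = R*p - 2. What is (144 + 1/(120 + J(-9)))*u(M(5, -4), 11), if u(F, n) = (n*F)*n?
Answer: 1331*(-288*√2 + 17281*I)/(√2 - 60*I) ≈ -3.8335e+5 + 0.52258*I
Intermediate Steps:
M(p, R) = -2 + R*p
J(U) = √(1 + U)
u(F, n) = F*n² (u(F, n) = (F*n)*n = F*n²)
(144 + 1/(120 + J(-9)))*u(M(5, -4), 11) = (144 + 1/(120 + √(1 - 9)))*((-2 - 4*5)*11²) = (144 + 1/(120 + √(-8)))*((-2 - 20)*121) = (144 + 1/(120 + 2*I*√2))*(-22*121) = (144 + 1/(120 + 2*I*√2))*(-2662) = -383328 - 2662/(120 + 2*I*√2)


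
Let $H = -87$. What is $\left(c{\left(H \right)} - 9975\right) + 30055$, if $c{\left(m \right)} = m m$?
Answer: $27649$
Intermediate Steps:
$c{\left(m \right)} = m^{2}$
$\left(c{\left(H \right)} - 9975\right) + 30055 = \left(\left(-87\right)^{2} - 9975\right) + 30055 = \left(7569 - 9975\right) + 30055 = -2406 + 30055 = 27649$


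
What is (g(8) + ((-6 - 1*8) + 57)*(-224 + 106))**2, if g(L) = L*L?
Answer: 25100100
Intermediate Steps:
g(L) = L**2
(g(8) + ((-6 - 1*8) + 57)*(-224 + 106))**2 = (8**2 + ((-6 - 1*8) + 57)*(-224 + 106))**2 = (64 + ((-6 - 8) + 57)*(-118))**2 = (64 + (-14 + 57)*(-118))**2 = (64 + 43*(-118))**2 = (64 - 5074)**2 = (-5010)**2 = 25100100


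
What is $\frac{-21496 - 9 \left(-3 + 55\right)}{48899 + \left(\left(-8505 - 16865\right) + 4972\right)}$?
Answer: $- \frac{21964}{28501} \approx -0.77064$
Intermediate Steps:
$\frac{-21496 - 9 \left(-3 + 55\right)}{48899 + \left(\left(-8505 - 16865\right) + 4972\right)} = \frac{-21496 - 468}{48899 + \left(-25370 + 4972\right)} = \frac{-21496 - 468}{48899 - 20398} = - \frac{21964}{28501}$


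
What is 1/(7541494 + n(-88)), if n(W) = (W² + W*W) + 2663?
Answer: 1/7559645 ≈ 1.3228e-7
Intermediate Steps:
n(W) = 2663 + 2*W² (n(W) = (W² + W²) + 2663 = 2*W² + 2663 = 2663 + 2*W²)
1/(7541494 + n(-88)) = 1/(7541494 + (2663 + 2*(-88)²)) = 1/(7541494 + (2663 + 2*7744)) = 1/(7541494 + (2663 + 15488)) = 1/(7541494 + 18151) = 1/7559645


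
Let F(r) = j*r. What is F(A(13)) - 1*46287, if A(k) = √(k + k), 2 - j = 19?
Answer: -46287 - 17*√26 ≈ -46374.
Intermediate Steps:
j = -17 (j = 2 - 1*19 = 2 - 19 = -17)
A(k) = √2*√k (A(k) = √(2*k) = √2*√k)
F(r) = -17*r
F(A(13)) - 1*46287 = -17*√2*√13 - 1*46287 = -17*√26 - 46287 = -46287 - 17*√26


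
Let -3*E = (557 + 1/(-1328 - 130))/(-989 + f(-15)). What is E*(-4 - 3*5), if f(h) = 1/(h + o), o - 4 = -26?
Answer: -30047885/8424324 ≈ -3.5668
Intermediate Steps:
o = -22 (o = 4 - 26 = -22)
f(h) = 1/(-22 + h) (f(h) = 1/(h - 22) = 1/(-22 + h))
E = 30047885/160062156 (E = -(557 + 1/(-1328 - 130))/(3*(-989 + 1/(-22 - 15))) = -(557 + 1/(-1458))/(3*(-989 + 1/(-37))) = -(557 - 1/1458)/(3*(-989 - 1/37)) = -812105/(4374*(-36594/37)) = -812105*(-37)/(4374*36594) = -⅓*(-30047885/53354052) = 30047885/160062156 ≈ 0.18773)
E*(-4 - 3*5) = 30047885*(-4 - 3*5)/160062156 = 30047885*(-4 - 15)/160062156 = (30047885/160062156)*(-19) = -30047885/8424324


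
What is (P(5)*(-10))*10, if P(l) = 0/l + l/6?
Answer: -250/3 ≈ -83.333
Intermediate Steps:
P(l) = l/6 (P(l) = 0 + l*(⅙) = 0 + l/6 = l/6)
(P(5)*(-10))*10 = (((⅙)*5)*(-10))*10 = ((⅚)*(-10))*10 = -25/3*10 = -250/3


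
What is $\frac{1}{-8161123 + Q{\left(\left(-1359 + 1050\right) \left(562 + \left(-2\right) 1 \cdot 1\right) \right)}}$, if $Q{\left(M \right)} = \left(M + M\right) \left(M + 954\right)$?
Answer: $\frac{1}{59547361757} \approx 1.6793 \cdot 10^{-11}$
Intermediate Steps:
$Q{\left(M \right)} = 2 M \left(954 + M\right)$
$\frac{1}{-8161123 + Q{\left(\left(-1359 + 1050\right) \left(562 + \left(-2\right) 1 \cdot 1\right) \right)}} = \frac{1}{-8161123 + 2 \left(-1359 + 1050\right) \left(562 + \left(-2\right) 1 \cdot 1\right) \left(954 + \left(-1359 + 1050\right) \left(562 + \left(-2\right) 1 \cdot 1\right)\right)} = \frac{1}{-8161123 + 2 \left(- 309 \left(562 - 2\right)\right) \left(954 - 309 \left(562 - 2\right)\right)} = \frac{1}{-8161123 + 2 \left(\left(-309\right) 560\right) \left(954 - 173040\right)} = \frac{1}{-8161123 + 2 \left(-173040\right) \left(954 - 173040\right)} = \frac{1}{-8161123 + 2 \left(-173040\right) \left(-172086\right)} = \frac{1}{-8161123 + 59555522880} = \frac{1}{59547361757}$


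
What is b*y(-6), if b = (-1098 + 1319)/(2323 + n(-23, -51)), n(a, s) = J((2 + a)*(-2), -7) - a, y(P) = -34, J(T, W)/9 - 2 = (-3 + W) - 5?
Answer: -7514/2229 ≈ -3.3710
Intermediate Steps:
J(T, W) = -54 + 9*W (J(T, W) = 18 + 9*((-3 + W) - 5) = 18 + 9*(-8 + W) = 18 + (-72 + 9*W) = -54 + 9*W)
n(a, s) = -117 - a (n(a, s) = (-54 + 9*(-7)) - a = (-54 - 63) - a = -117 - a)
b = 221/2229 (b = (-1098 + 1319)/(2323 + (-117 - 1*(-23))) = 221/(2323 + (-117 + 23)) = 221/(2323 - 94) = 221/2229 ≈ 0.099148)
b*y(-6) = (221/2229)*(-34) = -7514/2229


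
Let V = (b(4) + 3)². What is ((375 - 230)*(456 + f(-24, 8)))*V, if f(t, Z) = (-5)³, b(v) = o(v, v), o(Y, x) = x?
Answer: 2351755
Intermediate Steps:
b(v) = v
f(t, Z) = -125
V = 49 (V = (4 + 3)² = 7² = 49)
((375 - 230)*(456 + f(-24, 8)))*V = ((375 - 230)*(456 - 125))*49 = (145*331)*49 = 47995*49 = 2351755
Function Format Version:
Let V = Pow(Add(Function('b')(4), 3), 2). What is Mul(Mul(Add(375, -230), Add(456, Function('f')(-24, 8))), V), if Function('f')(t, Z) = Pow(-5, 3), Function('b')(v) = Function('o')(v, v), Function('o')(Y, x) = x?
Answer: 2351755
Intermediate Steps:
Function('b')(v) = v
Function('f')(t, Z) = -125
V = 49 (V = Pow(Add(4, 3), 2) = Pow(7, 2) = 49)
Mul(Mul(Add(375, -230), Add(456, Function('f')(-24, 8))), V) = Mul(Mul(Add(375, -230), Add(456, -125)), 49) = Mul(Mul(145, 331), 49) = Mul(47995, 49) = 2351755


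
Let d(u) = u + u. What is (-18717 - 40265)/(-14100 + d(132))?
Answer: 29491/6918 ≈ 4.2629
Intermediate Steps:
d(u) = 2*u
(-18717 - 40265)/(-14100 + d(132)) = (-18717 - 40265)/(-14100 + 2*132) = -58982/(-14100 + 264) = -58982/(-13836) = -58982*(-1/13836) = 29491/6918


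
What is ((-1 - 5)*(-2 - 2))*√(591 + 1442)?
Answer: 24*√2033 ≈ 1082.1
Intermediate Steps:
((-1 - 5)*(-2 - 2))*√(591 + 1442) = (-6*(-4))*√2033 = 24*√2033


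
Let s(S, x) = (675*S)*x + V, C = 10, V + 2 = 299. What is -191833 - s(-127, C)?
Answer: 665120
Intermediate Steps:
V = 297 (V = -2 + 299 = 297)
s(S, x) = 297 + 675*S*x (s(S, x) = (675*S)*x + 297 = 675*S*x + 297 = 297 + 675*S*x)
-191833 - s(-127, C) = -191833 - (297 + 675*(-127)*10) = -191833 - (297 - 857250) = -191833 - 1*(-856953) = -191833 + 856953 = 665120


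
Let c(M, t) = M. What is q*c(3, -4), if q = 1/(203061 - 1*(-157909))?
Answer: 3/360970 ≈ 8.3109e-6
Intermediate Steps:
q = 1/360970 (q = 1/(203061 + 157909) = 1/360970 ≈ 2.7703e-6)
q*c(3, -4) = (1/360970)*3 = 3/360970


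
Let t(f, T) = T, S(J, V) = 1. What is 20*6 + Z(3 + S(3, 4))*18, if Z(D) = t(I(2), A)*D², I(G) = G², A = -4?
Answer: -1032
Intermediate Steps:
Z(D) = -4*D²
20*6 + Z(3 + S(3, 4))*18 = 20*6 - 4*(3 + 1)²*18 = 120 - 4*4²*18 = 120 - 4*16*18 = 120 - 64*18 = 120 - 1152 = -1032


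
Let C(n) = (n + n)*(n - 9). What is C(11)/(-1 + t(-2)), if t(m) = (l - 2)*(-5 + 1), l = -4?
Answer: 44/23 ≈ 1.9130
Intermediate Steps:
t(m) = 24 (t(m) = (-4 - 2)*(-5 + 1) = -6*(-4) = 24)
C(n) = 2*n*(-9 + n) (C(n) = (2*n)*(-9 + n) = 2*n*(-9 + n))
C(11)/(-1 + t(-2)) = (2*11*(-9 + 11))/(-1 + 24) = (2*11*2)/23 = (1/23)*44 = 44/23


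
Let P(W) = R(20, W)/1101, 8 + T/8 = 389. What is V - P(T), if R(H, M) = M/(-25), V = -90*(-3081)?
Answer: 2544136766/9175 ≈ 2.7729e+5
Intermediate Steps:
V = 277290
T = 3048 (T = -64 + 8*389 = -64 + 3112 = 3048)
R(H, M) = -M/25 (R(H, M) = M*(-1/25) = -M/25)
P(W) = -W/27525 (P(W) = -W/25/1101 = -W/25*(1/1101) = -W/27525)
V - P(T) = 277290 - (-1)*3048/27525 = 277290 - 1*(-1016/9175) = 277290 + 1016/9175 = 2544136766/9175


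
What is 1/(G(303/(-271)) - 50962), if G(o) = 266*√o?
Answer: -6905351/351921217196 - 133*I*√82113/351921217196 ≈ -1.9622e-5 - 1.083e-7*I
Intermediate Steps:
1/(G(303/(-271)) - 50962) = 1/(266*√(303/(-271)) - 50962) = 1/(266*√(303*(-1/271)) - 50962) = 1/(266*√(-303/271) - 50962) = 1/(266*(I*√82113/271) - 50962) = 1/(266*I*√82113/271 - 50962) = 1/(-50962 + 266*I*√82113/271)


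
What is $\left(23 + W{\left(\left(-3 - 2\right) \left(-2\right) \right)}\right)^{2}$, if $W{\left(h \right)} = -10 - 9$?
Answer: $16$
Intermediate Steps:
$W{\left(h \right)} = -19$ ($W{\left(h \right)} = -10 - 9 = -19$)
$\left(23 + W{\left(\left(-3 - 2\right) \left(-2\right) \right)}\right)^{2} = \left(23 - 19\right)^{2} = 4^{2} = 16$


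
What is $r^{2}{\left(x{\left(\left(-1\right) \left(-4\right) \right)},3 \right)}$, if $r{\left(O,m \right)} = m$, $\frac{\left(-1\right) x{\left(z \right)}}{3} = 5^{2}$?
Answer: $9$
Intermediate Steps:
$x{\left(z \right)} = -75$ ($x{\left(z \right)} = - 3 \cdot 5^{2} = \left(-3\right) 25 = -75$)
$r^{2}{\left(x{\left(\left(-1\right) \left(-4\right) \right)},3 \right)} = 3^{2} = 9$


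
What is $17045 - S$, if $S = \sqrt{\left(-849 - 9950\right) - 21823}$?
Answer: $17045 - i \sqrt{32622} \approx 17045.0 - 180.62 i$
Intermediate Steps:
$S = i \sqrt{32622}$ ($S = \sqrt{\left(-849 - 9950\right) - 21823} = \sqrt{-10799 - 21823} = \sqrt{-32622} = i \sqrt{32622} \approx 180.62 i$)
$17045 - S = 17045 - i \sqrt{32622}$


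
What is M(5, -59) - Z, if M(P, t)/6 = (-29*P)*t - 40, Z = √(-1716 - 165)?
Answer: 51090 - 3*I*√209 ≈ 51090.0 - 43.37*I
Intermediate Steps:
Z = 3*I*√209 (Z = √(-1881) = 3*I*√209 ≈ 43.37*I)
M(P, t) = -240 - 174*P*t (M(P, t) = 6*((-29*P)*t - 40) = 6*(-29*P*t - 40) = 6*(-40 - 29*P*t) = -240 - 174*P*t)
M(5, -59) - Z = (-240 - 174*5*(-59)) - 3*I*√209 = (-240 + 51330) - 3*I*√209 = 51090 - 3*I*√209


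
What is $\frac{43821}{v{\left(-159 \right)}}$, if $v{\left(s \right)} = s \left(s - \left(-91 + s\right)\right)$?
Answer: $- \frac{14607}{4823} \approx -3.0286$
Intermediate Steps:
$v{\left(s \right)} = 91 s$ ($v{\left(s \right)} = s 91 = 91 s$)
$\frac{43821}{v{\left(-159 \right)}} = \frac{43821}{91 \left(-159\right)} = \frac{43821}{-14469} = 43821 \left(- \frac{1}{14469}\right) = - \frac{14607}{4823}$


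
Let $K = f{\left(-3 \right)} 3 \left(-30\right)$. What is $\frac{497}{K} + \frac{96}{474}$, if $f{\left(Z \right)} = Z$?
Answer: $\frac{43583}{21330} \approx 2.0433$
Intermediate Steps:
$K = 270$ ($K = - 3 \cdot 3 \left(-30\right) = \left(-3\right) \left(-90\right) = 270$)
$\frac{497}{K} + \frac{96}{474} = \frac{497}{270} + \frac{96}{474} = 497 \cdot \frac{1}{270} + 96 \cdot \frac{1}{474} = \frac{497}{270} + \frac{16}{79} = \frac{43583}{21330}$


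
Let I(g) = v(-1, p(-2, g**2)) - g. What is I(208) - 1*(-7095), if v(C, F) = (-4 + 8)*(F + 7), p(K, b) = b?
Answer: 179971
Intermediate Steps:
v(C, F) = 28 + 4*F (v(C, F) = 4*(7 + F) = 28 + 4*F)
I(g) = 28 - g + 4*g**2 (I(g) = (28 + 4*g**2) - g = 28 - g + 4*g**2)
I(208) - 1*(-7095) = (28 - 1*208 + 4*208**2) - 1*(-7095) = (28 - 208 + 4*43264) + 7095 = (28 - 208 + 173056) + 7095 = 172876 + 7095 = 179971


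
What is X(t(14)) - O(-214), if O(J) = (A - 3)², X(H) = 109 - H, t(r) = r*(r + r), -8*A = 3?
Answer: -18841/64 ≈ -294.39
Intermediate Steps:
A = -3/8 (A = -⅛*3 = -3/8 ≈ -0.37500)
t(r) = 2*r² (t(r) = r*(2*r) = 2*r²)
O(J) = 729/64 (O(J) = (-3/8 - 3)² = (-27/8)² = 729/64)
X(t(14)) - O(-214) = (109 - 2*14²) - 1*729/64 = (109 - 2*196) - 729/64 = (109 - 1*392) - 729/64 = (109 - 392) - 729/64 = -283 - 729/64 = -18841/64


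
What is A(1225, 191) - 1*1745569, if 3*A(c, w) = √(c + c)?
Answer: -1745569 + 35*√2/3 ≈ -1.7456e+6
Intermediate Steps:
A(c, w) = √2*√c/3 (A(c, w) = √(c + c)/3 = √(2*c)/3 = (√2*√c)/3 = √2*√c/3)
A(1225, 191) - 1*1745569 = √2*√1225/3 - 1*1745569 = (⅓)*√2*35 - 1745569 = 35*√2/3 - 1745569 = -1745569 + 35*√2/3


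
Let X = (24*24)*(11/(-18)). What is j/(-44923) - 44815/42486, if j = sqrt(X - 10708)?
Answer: -44815/42486 - 2*I*sqrt(2765)/44923 ≈ -1.0548 - 0.002341*I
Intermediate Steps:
X = -352 (X = 576*(11*(-1/18)) = 576*(-11/18) = -352)
j = 2*I*sqrt(2765) (j = sqrt(-352 - 10708) = sqrt(-11060) = 2*I*sqrt(2765) ≈ 105.17*I)
j/(-44923) - 44815/42486 = (2*I*sqrt(2765))/(-44923) - 44815/42486 = (2*I*sqrt(2765))*(-1/44923) - 44815*1/42486 = -2*I*sqrt(2765)/44923 - 44815/42486 = -44815/42486 - 2*I*sqrt(2765)/44923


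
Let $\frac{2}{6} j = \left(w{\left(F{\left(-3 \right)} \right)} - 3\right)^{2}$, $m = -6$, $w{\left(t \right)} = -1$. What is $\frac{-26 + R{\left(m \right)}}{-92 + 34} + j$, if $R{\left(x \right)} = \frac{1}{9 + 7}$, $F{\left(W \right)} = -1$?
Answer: $\frac{44959}{928} \approx 48.447$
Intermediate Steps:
$R{\left(x \right)} = \frac{1}{16}$
$j = 48$ ($j = 3 \left(-1 - 3\right)^{2} = 3 \left(-4\right)^{2} = 3 \cdot 16 = 48$)
$\frac{-26 + R{\left(m \right)}}{-92 + 34} + j = \frac{-26 + \frac{1}{16}}{-92 + 34} + 48 = \frac{1}{-58} \left(- \frac{415}{16}\right) + 48 = \left(- \frac{1}{58}\right) \left(- \frac{415}{16}\right) + 48 = \frac{415}{928} + 48 = \frac{44959}{928}$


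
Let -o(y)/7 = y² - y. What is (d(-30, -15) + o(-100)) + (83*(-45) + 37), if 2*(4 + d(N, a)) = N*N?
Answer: -73952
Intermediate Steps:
d(N, a) = -4 + N²/2 (d(N, a) = -4 + (N*N)/2 = -4 + N²/2)
o(y) = -7*y² + 7*y (o(y) = -7*(y² - y) = -7*y² + 7*y)
(d(-30, -15) + o(-100)) + (83*(-45) + 37) = ((-4 + (½)*(-30)²) + 7*(-100)*(1 - 1*(-100))) + (83*(-45) + 37) = ((-4 + (½)*900) + 7*(-100)*(1 + 100)) + (-3735 + 37) = ((-4 + 450) + 7*(-100)*101) - 3698 = (446 - 70700) - 3698 = -70254 - 3698 = -73952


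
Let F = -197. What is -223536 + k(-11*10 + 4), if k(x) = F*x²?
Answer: -2437028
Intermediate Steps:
k(x) = -197*x²
-223536 + k(-11*10 + 4) = -223536 - 197*(-11*10 + 4)² = -223536 - 197*(-110 + 4)² = -223536 - 197*(-106)² = -223536 - 197*11236 = -223536 - 2213492 = -2437028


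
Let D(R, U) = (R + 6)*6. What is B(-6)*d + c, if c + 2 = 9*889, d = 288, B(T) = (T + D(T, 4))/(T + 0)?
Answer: 8287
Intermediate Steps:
D(R, U) = 36 + 6*R (D(R, U) = (6 + R)*6 = 36 + 6*R)
B(T) = (36 + 7*T)/T (B(T) = (T + (36 + 6*T))/(T + 0) = (36 + 7*T)/T)
c = 7999 (c = -2 + 9*889 = -2 + 8001 = 7999)
B(-6)*d + c = (7 + 36/(-6))*288 + 7999 = (7 + 36*(-⅙))*288 + 7999 = (7 - 6)*288 + 7999 = 1*288 + 7999 = 288 + 7999 = 8287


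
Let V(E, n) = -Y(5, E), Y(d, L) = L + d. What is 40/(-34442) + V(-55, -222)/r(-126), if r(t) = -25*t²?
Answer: -175981/136700298 ≈ -0.0012873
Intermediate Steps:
V(E, n) = -5 - E (V(E, n) = -(E + 5) = -(5 + E) = -5 - E)
40/(-34442) + V(-55, -222)/r(-126) = 40/(-34442) + (-5 - 1*(-55))/((-25*(-126)²)) = 40*(-1/34442) + (-5 + 55)/((-25*15876)) = -20/17221 + 50/(-396900) = -20/17221 + 50*(-1/396900) = -20/17221 - 1/7938 = -175981/136700298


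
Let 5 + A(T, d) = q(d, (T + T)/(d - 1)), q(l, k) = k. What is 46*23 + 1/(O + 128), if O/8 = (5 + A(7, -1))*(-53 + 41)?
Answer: 846401/800 ≈ 1058.0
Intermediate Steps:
A(T, d) = -5 + 2*T/(-1 + d) (A(T, d) = -5 + (T + T)/(d - 1) = -5 + (2*T)/(-1 + d) = -5 + 2*T/(-1 + d))
O = 672 (O = 8*((5 + (5 - 5*(-1) + 2*7)/(-1 - 1))*(-53 + 41)) = 8*((5 + (5 + 5 + 14)/(-2))*(-12)) = 8*((5 - 1/2*24)*(-12)) = 8*((5 - 12)*(-12)) = 8*(-7*(-12)) = 8*84 = 672)
46*23 + 1/(O + 128) = 46*23 + 1/(672 + 128) = 1058 + 1/800 = 846401/800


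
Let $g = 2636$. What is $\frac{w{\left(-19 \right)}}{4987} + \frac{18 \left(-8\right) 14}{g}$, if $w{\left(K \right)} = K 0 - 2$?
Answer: $- \frac{2514766}{3286433} \approx -0.7652$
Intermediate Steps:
$w{\left(K \right)} = -2$ ($w{\left(K \right)} = 0 - 2 = -2$)
$\frac{w{\left(-19 \right)}}{4987} + \frac{18 \left(-8\right) 14}{g} = - \frac{2}{4987} + \frac{18 \left(-8\right) 14}{2636} = \left(-2\right) \frac{1}{4987} + \left(-144\right) 14 \cdot \frac{1}{2636} = - \frac{2}{4987} - \frac{504}{659} = - \frac{2514766}{3286433}$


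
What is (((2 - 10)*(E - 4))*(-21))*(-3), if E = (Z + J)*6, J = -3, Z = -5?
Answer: 26208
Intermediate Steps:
E = -48 (E = (-5 - 3)*6 = -8*6 = -48)
(((2 - 10)*(E - 4))*(-21))*(-3) = (((2 - 10)*(-48 - 4))*(-21))*(-3) = (-8*(-52)*(-21))*(-3) = (416*(-21))*(-3) = -8736*(-3) = 26208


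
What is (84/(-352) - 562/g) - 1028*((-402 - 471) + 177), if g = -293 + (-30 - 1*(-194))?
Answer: 8122266523/11352 ≈ 7.1549e+5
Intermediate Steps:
g = -129 (g = -293 + (-30 + 194) = -293 + 164 = -129)
(84/(-352) - 562/g) - 1028*((-402 - 471) + 177) = (84/(-352) - 562/(-129)) - 1028*((-402 - 471) + 177) = (84*(-1/352) - 562*(-1/129)) - 1028*(-873 + 177) = (-21/88 + 562/129) - 1028*(-696) = 46747/11352 + 715488 = 8122266523/11352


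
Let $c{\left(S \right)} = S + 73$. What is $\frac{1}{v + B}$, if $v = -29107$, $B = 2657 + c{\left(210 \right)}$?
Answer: $- \frac{1}{26167} \approx -3.8216 \cdot 10^{-5}$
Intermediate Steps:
$c{\left(S \right)} = 73 + S$
$B = 2940$ ($B = 2657 + \left(73 + 210\right) = 2657 + 283 = 2940$)
$\frac{1}{v + B} = \frac{1}{-29107 + 2940} = \frac{1}{-26167} = - \frac{1}{26167}$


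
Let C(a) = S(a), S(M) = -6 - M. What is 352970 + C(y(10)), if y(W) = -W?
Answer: 352974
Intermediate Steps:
C(a) = -6 - a
352970 + C(y(10)) = 352970 + (-6 - (-1)*10) = 352970 + (-6 - 1*(-10)) = 352970 + (-6 + 10) = 352970 + 4 = 352974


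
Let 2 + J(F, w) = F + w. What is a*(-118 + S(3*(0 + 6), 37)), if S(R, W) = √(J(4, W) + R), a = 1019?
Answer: -120242 + 1019*√57 ≈ -1.1255e+5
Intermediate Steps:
J(F, w) = -2 + F + w (J(F, w) = -2 + (F + w) = -2 + F + w)
S(R, W) = √(2 + R + W) (S(R, W) = √((-2 + 4 + W) + R) = √((2 + W) + R) = √(2 + R + W))
a*(-118 + S(3*(0 + 6), 37)) = 1019*(-118 + √(2 + 3*(0 + 6) + 37)) = 1019*(-118 + √(2 + 3*6 + 37)) = 1019*(-118 + √(2 + 18 + 37)) = 1019*(-118 + √57) = -120242 + 1019*√57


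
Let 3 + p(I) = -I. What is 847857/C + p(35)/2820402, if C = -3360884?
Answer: -1195712646053/4739521977684 ≈ -0.25229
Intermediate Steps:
p(I) = -3 - I
847857/C + p(35)/2820402 = 847857/(-3360884) + (-3 - 1*35)/2820402 = 847857*(-1/3360884) + (-3 - 35)*(1/2820402) = -847857/3360884 - 38*1/2820402 = -847857/3360884 - 19/1410201 = -1195712646053/4739521977684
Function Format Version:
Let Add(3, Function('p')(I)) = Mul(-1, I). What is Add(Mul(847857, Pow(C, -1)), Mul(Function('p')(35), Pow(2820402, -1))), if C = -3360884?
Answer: Rational(-1195712646053, 4739521977684) ≈ -0.25229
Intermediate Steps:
Function('p')(I) = Add(-3, Mul(-1, I))
Add(Mul(847857, Pow(C, -1)), Mul(Function('p')(35), Pow(2820402, -1))) = Add(Mul(847857, Pow(-3360884, -1)), Mul(Add(-3, Mul(-1, 35)), Pow(2820402, -1))) = Add(Mul(847857, Rational(-1, 3360884)), Mul(Add(-3, -35), Rational(1, 2820402))) = Add(Rational(-847857, 3360884), Mul(-38, Rational(1, 2820402))) = Add(Rational(-847857, 3360884), Rational(-19, 1410201)) = Rational(-1195712646053, 4739521977684)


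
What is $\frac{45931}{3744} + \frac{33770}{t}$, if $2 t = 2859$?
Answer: $\frac{128062163}{3568032} \approx 35.892$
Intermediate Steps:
$t = \frac{2859}{2}$ ($t = \frac{1}{2} \cdot 2859 = \frac{2859}{2} \approx 1429.5$)
$\frac{45931}{3744} + \frac{33770}{t} = \frac{45931}{3744} + \frac{33770}{\frac{2859}{2}} = 45931 \cdot \frac{1}{3744} + 33770 \cdot \frac{2}{2859} = \frac{45931}{3744} + \frac{67540}{2859} = \frac{128062163}{3568032}$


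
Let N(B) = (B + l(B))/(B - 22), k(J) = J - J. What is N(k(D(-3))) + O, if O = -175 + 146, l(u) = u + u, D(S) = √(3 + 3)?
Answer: -29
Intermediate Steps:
D(S) = √6
k(J) = 0
l(u) = 2*u
N(B) = 3*B/(-22 + B) (N(B) = (B + 2*B)/(B - 22) = (3*B)/(-22 + B) = 3*B/(-22 + B))
O = -29
N(k(D(-3))) + O = 3*0/(-22 + 0) - 29 = 3*0/(-22) - 29 = 3*0*(-1/22) - 29 = 0 - 29 = -29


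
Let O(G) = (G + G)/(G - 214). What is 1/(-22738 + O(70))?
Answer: -36/818603 ≈ -4.3977e-5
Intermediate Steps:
O(G) = 2*G/(-214 + G) (O(G) = (2*G)/(-214 + G) = 2*G/(-214 + G))
1/(-22738 + O(70)) = 1/(-22738 + 2*70/(-214 + 70)) = 1/(-22738 + 2*70/(-144)) = 1/(-22738 + 2*70*(-1/144)) = 1/(-22738 - 35/36) = 1/(-818603/36) = -36/818603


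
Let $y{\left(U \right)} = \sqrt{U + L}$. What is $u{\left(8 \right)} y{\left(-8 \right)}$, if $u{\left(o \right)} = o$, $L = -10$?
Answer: $24 i \sqrt{2} \approx 33.941 i$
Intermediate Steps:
$y{\left(U \right)} = \sqrt{-10 + U}$ ($y{\left(U \right)} = \sqrt{U - 10} = \sqrt{-10 + U}$)
$u{\left(8 \right)} y{\left(-8 \right)} = 8 \sqrt{-10 - 8} = 8 \sqrt{-18} = 8 \cdot 3 i \sqrt{2} = 24 i \sqrt{2}$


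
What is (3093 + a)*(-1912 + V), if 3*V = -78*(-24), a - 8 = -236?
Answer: -3690120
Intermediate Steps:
a = -228 (a = 8 - 236 = -228)
V = 624 (V = (-78*(-24))/3 = (1/3)*1872 = 624)
(3093 + a)*(-1912 + V) = (3093 - 228)*(-1912 + 624) = 2865*(-1288) = -3690120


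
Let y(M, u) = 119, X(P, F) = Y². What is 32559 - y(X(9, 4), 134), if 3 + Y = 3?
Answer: 32440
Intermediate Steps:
Y = 0 (Y = -3 + 3 = 0)
X(P, F) = 0 (X(P, F) = 0² = 0)
32559 - y(X(9, 4), 134) = 32559 - 1*119 = 32559 - 119 = 32440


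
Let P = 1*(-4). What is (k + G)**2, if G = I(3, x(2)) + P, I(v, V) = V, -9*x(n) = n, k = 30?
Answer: 53824/81 ≈ 664.49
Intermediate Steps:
P = -4
x(n) = -n/9
G = -38/9 (G = -1/9*2 - 4 = -2/9 - 4 = -38/9 ≈ -4.2222)
(k + G)**2 = (30 - 38/9)**2 = (232/9)**2 = 53824/81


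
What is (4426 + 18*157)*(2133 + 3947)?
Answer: 44092160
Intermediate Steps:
(4426 + 18*157)*(2133 + 3947) = (4426 + 2826)*6080 = 7252*6080 = 44092160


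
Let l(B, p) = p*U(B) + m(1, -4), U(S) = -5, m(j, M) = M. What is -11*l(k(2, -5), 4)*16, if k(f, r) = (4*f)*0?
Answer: 4224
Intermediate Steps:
k(f, r) = 0
l(B, p) = -4 - 5*p (l(B, p) = p*(-5) - 4 = -5*p - 4 = -4 - 5*p)
-11*l(k(2, -5), 4)*16 = -11*(-4 - 5*4)*16 = -11*(-4 - 20)*16 = -11*(-24)*16 = 264*16 = 4224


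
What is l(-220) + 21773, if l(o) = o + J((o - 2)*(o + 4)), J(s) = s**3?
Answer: 110260555686961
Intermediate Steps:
l(o) = o + (-2 + o)**3*(4 + o)**3 (l(o) = o + ((o - 2)*(o + 4))**3 = o + ((-2 + o)*(4 + o))**3 = o + (-2 + o)**3*(4 + o)**3)
l(-220) + 21773 = (-220 + (-8 + (-220)**2 + 2*(-220))**3) + 21773 = (-220 + (-8 + 48400 - 440)**3) + 21773 = (-220 + 47952**3) + 21773 = (-220 + 110260555665408) + 21773 = 110260555665188 + 21773 = 110260555686961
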